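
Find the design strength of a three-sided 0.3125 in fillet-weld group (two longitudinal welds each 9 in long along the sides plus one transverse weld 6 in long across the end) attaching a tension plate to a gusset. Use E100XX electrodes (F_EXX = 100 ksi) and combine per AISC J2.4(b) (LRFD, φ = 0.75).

t_e = 0.707 × 0.3125 = 0.2209 in.
R_nwl = 0.6 × 100 × 0.2209 × 18 = 238.6 kips (longitudinal, 2 welds).
R_nwt = 0.6 × 100 × 0.2209 × 6 = 79.54 kips (transverse, base value).
(i) R_nwl + R_nwt = 318.1 kips; (ii) 0.85 R_nwl + 1.5 R_nwt = 322.1 kips.
R_n = max = 322.1 kips [governs: (ii)]; φR_n = 241.6 kips.

φR_n ≈ 242 kips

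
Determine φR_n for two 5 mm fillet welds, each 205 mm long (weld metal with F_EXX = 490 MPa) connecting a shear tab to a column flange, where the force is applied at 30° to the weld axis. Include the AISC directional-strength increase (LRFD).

t_e = 0.707 × 5 = 3.535 mm; A_we = 3.535 × 410 = 1449 mm².
Directional factor: 1.0 + 0.5 sin^1.5(30°) = 1.177.
F_nw = 0.6 × 490 × 1.177 = 346 MPa.
φR_n = 0.75 × 346 × 1449 × 10⁻³ = 376.1 kN.

φR_n ≈ 376 kN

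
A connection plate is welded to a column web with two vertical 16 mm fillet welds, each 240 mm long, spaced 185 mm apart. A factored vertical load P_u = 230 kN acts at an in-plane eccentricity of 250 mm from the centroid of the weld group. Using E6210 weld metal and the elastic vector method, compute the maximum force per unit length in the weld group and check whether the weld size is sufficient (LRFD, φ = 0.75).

f_max ≈ 1690 N/mm; adequate

E62XX → F_EXX = 620 MPa.
Total weld length L_w = 480 mm. Treat welds as unit-width lines.
Polar moment about centroid: J = 2[d³/12 + d(b/2)²] = 2[240³/12 + 240×92.5²] = 6411000 mm³.
Direct shear f_v = P/L_w = 230×10³ / 480 = 479.2 N/mm (vertical).
Torsion M = P·e = 230×10³ × 250 = 57500000 N·mm.
Critical point at (x, y) = (92.5, 120) from centroid. f_tx = M·y/J = 1076 N/mm; f_ty = M·x/J = 829.6 N/mm.
Resultant f_max = √[f_tx² + (f_v + f_ty)²] = √[1076² + (479.2 + 829.6)²] = 1694 N/mm.
Capacity per unit length: φr_n = 0.75 × 0.6 × 620 × (0.707 × 16) = 3156 N/mm.
1694 ≤ 3156 → adequate.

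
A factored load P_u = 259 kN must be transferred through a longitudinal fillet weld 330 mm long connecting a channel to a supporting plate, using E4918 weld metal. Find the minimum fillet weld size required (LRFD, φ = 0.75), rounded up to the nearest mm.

E49XX → F_EXX = 490 MPa.
Total weld length L = 330 mm.
Required throat t_e = P_u / (φ × 0.6 F_EXX × L) = 259 / (0.75 × 0.6 × 490 × 330 × 10⁻³) = 3.559 mm.
Required leg w = t_e / 0.707 = 5.035 mm → use 6 mm.

w = 6 mm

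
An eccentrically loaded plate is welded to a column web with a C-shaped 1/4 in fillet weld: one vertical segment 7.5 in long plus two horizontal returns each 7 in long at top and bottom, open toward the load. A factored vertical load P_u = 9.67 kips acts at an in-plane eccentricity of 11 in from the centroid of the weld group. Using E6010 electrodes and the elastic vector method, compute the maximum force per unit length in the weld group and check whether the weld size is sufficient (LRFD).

E60XX → F_EXX = 60 ksi.
Total weld length L_w = 21.5 in. Treat welds as unit-width lines.
Centroid: x̄ = 2×7×3.5 / 21.5 = 2.279 in from the vertical weld.
Polar moment about centroid: J = I_x + I_y = [7.5³/12 + 2×7×3.75²] + [7.5×2.279² + 2(7³/12 + 7×1.221²)] = 349 in³.
Direct shear f_v = P/L_w = 9.67 / 21.5 = 0.4498 kip/in (vertical).
Torsion M = P·e = 9.67 × 11 = 106.37 kip·in.
Critical point at (x, y) = (4.721, 3.75) from centroid. f_tx = M·y/J = 1.143 kip/in; f_ty = M·x/J = 1.439 kip/in.
Resultant f_max = √[f_tx² + (f_v + f_ty)²] = √[1.143² + (0.4498 + 1.439)²] = 2.207 kip/in.
Capacity per unit length: φr_n = 0.75 × 0.6 × 60 × (0.707 × 0.25) = 4.772 kip/in.
2.207 ≤ 4.772 → adequate.

f_max ≈ 2.21 kip/in; adequate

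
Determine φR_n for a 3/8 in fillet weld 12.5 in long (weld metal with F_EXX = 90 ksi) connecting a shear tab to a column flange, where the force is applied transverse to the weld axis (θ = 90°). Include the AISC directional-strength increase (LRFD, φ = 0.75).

φR_n ≈ 201 kips

t_e = 0.707 × 0.375 = 0.2651 in; A_we = 0.2651 × 12.5 = 3.314 in².
Directional factor: 1.0 + 0.5 sin^1.5(90°) = 1.5.
F_nw = 0.6 × 90 × 1.5 = 81 ksi.
φR_n = 0.75 × 81 × 3.314 = 201.3 kips.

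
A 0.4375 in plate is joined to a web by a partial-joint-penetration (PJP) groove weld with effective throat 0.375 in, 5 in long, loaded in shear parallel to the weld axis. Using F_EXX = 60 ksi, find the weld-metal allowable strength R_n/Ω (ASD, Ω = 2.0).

Effective throat (given) t_e = 0.375 in.
A_we = 0.375 × 5 = 1.875 in².
F_nw = 0.6 F_EXX = 36 ksi.
R_n/Ω = (36 × 1.875) / 2.0 = 33.75 kips.

R_n/Ω ≈ 33.8 kips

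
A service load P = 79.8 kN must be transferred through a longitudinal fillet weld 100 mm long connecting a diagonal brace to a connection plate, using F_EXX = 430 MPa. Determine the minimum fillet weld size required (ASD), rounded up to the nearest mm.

Total weld length L = 100 mm.
Required throat t_e = P × Ω / (0.6 F_EXX × L) = 79.8 × 2.0 / (0.6 × 430 × 100 × 10⁻³) = 6.186 mm.
Required leg w = t_e / 0.707 = 8.75 mm → use 9 mm.

w = 9 mm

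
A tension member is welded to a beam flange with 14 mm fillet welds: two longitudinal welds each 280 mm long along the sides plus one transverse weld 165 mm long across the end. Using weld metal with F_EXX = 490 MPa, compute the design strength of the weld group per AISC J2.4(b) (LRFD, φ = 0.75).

t_e = 0.707 × 14 = 9.898 mm.
R_nwl = 0.6 × 490 × 9.898 × 560 × 10⁻³ = 1630 kN (longitudinal, 2 welds).
R_nwt = 0.6 × 490 × 9.898 × 165 × 10⁻³ = 480.2 kN (transverse, base value).
(i) R_nwl + R_nwt = 2110 kN; (ii) 0.85 R_nwl + 1.5 R_nwt = 2105 kN.
R_n = max = 2110 kN [governs: (i)]; φR_n = 1582 kN.

φR_n ≈ 1580 kN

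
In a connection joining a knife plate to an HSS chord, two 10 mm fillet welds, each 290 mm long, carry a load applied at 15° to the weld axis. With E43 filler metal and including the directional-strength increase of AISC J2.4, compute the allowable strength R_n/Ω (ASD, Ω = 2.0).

R_n/Ω ≈ 564 kN

E43XX → F_EXX = 430 MPa.
t_e = 0.707 × 10 = 7.07 mm; A_we = 7.07 × 580 = 4101 mm².
Directional factor: 1.0 + 0.5 sin^1.5(15°) = 1.066.
F_nw = 0.6 × 430 × 1.066 = 275 MPa.
R_n/Ω = (275 × 4101) / 2.0 × 10⁻³ = 563.8 kN.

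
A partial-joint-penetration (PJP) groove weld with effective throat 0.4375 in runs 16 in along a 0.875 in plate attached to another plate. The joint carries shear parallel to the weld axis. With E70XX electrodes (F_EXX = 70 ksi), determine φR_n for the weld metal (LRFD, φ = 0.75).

φR_n ≈ 220 kips

Effective throat (given) t_e = 0.4375 in.
A_we = 0.4375 × 16 = 7 in².
F_nw = 0.6 F_EXX = 42 ksi.
φR_n = 0.75 × 42 × 7 = 220.5 kips.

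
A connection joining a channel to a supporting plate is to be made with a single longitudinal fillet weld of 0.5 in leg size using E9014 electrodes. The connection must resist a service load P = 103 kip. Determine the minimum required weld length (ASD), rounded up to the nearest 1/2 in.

E90XX → F_EXX = 90 ksi.
Throat t_e = 0.707 × 0.5 = 0.3535 in.
r_n/Ω = (0.6 × 90 × 0.3535) / 2.0 = 9.544 kip/in.
L_req = P / (r_n/Ω) = 103 / 9.544 = 10.79 in total.
Round up → use L = 11 in.

L = 11 in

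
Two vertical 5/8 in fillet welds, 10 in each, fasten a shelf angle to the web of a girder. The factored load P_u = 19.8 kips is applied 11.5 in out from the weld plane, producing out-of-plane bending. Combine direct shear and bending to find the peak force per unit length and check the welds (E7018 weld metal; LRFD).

f_max ≈ 6.9 kip/in; adequate

E70XX → F_EXX = 70 ksi.
L_w = 2 × 10 = 20 in; section modulus (unit throat) S = 2 × L²/6 = 33.33 in².
Direct shear f_v = P/L_w = 19.8/20 = 0.99 kip/in.
Moment M = P × e = 19.8 × 11.5 = 227.7 kip·in; bending f_b = M/S = 6.831 kip/in.
f_max = √(f_v² + f_b²) = √(0.99² + 6.831²) = 6.902 kip/in.
φr_n = 0.75 × 0.6 × 70 × (0.707 × 0.625) = 13.92 kip/in → adequate.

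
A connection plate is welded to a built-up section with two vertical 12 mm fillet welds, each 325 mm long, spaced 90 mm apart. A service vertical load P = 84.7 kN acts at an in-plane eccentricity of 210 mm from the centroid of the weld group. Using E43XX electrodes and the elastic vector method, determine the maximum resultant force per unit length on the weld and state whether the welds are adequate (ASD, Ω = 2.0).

f_max ≈ 478 N/mm; adequate

E43XX → F_EXX = 430 MPa.
Total weld length L_w = 650 mm. Treat welds as unit-width lines.
Polar moment about centroid: J = 2[d³/12 + d(b/2)²] = 2[325³/12 + 325×45²] = 7038000 mm³.
Direct shear f_v = P/L_w = 84.7×10³ / 650 = 130.3 N/mm (vertical).
Torsion M = P·e = 84.7×10³ × 210 = 17787000 N·mm.
Critical point at (x, y) = (45, 162.5) from centroid. f_tx = M·y/J = 410.7 N/mm; f_ty = M·x/J = 113.7 N/mm.
Resultant f_max = √[f_tx² + (f_v + f_ty)²] = √[410.7² + (130.3 + 113.7)²] = 477.7 N/mm.
Capacity per unit length: r_n/Ω = (1/2.0) × 0.6 × 430 × (0.707 × 12) = 1094 N/mm.
477.7 ≤ 1094 → adequate.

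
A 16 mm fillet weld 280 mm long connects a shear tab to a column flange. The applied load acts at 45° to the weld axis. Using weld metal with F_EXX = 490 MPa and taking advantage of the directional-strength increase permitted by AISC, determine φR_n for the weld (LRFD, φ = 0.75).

t_e = 0.707 × 16 = 11.31 mm; A_we = 11.31 × 280 = 3167 mm².
Directional factor: 1.0 + 0.5 sin^1.5(45°) = 1.297.
F_nw = 0.6 × 490 × 1.297 = 381.4 MPa.
φR_n = 0.75 × 381.4 × 3167 × 10⁻³ = 906 kN.

φR_n ≈ 906 kN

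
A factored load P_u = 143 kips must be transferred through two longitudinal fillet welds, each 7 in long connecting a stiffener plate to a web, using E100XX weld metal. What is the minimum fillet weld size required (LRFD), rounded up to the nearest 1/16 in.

w = 3/8 in

E100XX → F_EXX = 100 ksi.
Total weld length L = 14 in.
Required throat t_e = P_u / (φ × 0.6 F_EXX × L) = 143 / (0.75 × 0.6 × 100 × 14) = 0.227 in.
Required leg w = t_e / 0.707 = 0.3211 in → use 3/8 in.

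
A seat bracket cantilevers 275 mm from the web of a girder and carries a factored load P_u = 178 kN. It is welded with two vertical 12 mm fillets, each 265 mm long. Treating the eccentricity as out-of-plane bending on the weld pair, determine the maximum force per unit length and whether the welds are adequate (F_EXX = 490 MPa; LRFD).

L_w = 2 × 265 = 530 mm; section modulus (unit throat) S = 2 × L²/6 = 23410 mm².
Direct shear f_v = P/L_w = 178×10³/530 = 335.8 N/mm.
Moment M = P × e = 178×10³ × 275 = 48950000 N·mm; bending f_b = M/S = 2091 N/mm.
f_max = √(f_v² + f_b²) = √(335.8² + 2091²) = 2118 N/mm.
φr_n = 0.75 × 0.6 × 490 × (0.707 × 12) = 1871 N/mm → NOT adequate.

f_max ≈ 2120 N/mm; NOT adequate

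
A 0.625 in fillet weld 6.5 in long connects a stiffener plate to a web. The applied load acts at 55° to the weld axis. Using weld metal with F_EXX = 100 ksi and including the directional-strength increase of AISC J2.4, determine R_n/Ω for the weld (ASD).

R_n/Ω ≈ 118 kip

t_e = 0.707 × 0.625 = 0.4419 in; A_we = 0.4419 × 6.5 = 2.872 in².
Directional factor: 1.0 + 0.5 sin^1.5(55°) = 1.371.
F_nw = 0.6 × 100 × 1.371 = 82.24 ksi.
R_n/Ω = (82.24 × 2.872) / 2.0 = 118.1 kip.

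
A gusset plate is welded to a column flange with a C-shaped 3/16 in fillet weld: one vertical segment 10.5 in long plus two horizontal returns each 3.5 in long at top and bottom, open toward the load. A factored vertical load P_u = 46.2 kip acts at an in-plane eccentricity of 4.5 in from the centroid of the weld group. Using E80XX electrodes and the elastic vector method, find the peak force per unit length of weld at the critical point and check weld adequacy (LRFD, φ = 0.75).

f_max ≈ 5.73 kip/in; NOT adequate

E80XX → F_EXX = 80 ksi.
Total weld length L_w = 17.5 in. Treat welds as unit-width lines.
Centroid: x̄ = 2×3.5×1.75 / 17.5 = 0.7 in from the vertical weld.
Polar moment about centroid: J = I_x + I_y = [10.5³/12 + 2×3.5×5.25²] + [10.5×0.7² + 2(3.5³/12 + 3.5×1.05²)] = 309.4 in³.
Direct shear f_v = P/L_w = 46.2 / 17.5 = 2.64 kip/in (vertical).
Torsion M = P·e = 46.2 × 4.5 = 207.9 kip·in.
Critical point at (x, y) = (2.8, 5.25) from centroid. f_tx = M·y/J = 3.528 kip/in; f_ty = M·x/J = 1.881 kip/in.
Resultant f_max = √[f_tx² + (f_v + f_ty)²] = √[3.528² + (2.64 + 1.881)²] = 5.735 kip/in.
Capacity per unit length: φr_n = 0.75 × 0.6 × 80 × (0.707 × 0.1875) = 4.772 kip/in.
5.735 > 4.772 → NOT adequate.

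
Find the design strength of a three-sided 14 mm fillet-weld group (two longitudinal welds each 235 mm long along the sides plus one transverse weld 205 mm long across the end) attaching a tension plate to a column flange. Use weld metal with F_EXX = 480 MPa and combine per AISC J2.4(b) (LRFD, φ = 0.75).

φR_n ≈ 1510 kN

t_e = 0.707 × 14 = 9.898 mm.
R_nwl = 0.6 × 480 × 9.898 × 470 × 10⁻³ = 1340 kN (longitudinal, 2 welds).
R_nwt = 0.6 × 480 × 9.898 × 205 × 10⁻³ = 584.4 kN (transverse, base value).
(i) R_nwl + R_nwt = 1924 kN; (ii) 0.85 R_nwl + 1.5 R_nwt = 2015 kN.
R_n = max = 2015 kN [governs: (ii)]; φR_n = 1512 kN.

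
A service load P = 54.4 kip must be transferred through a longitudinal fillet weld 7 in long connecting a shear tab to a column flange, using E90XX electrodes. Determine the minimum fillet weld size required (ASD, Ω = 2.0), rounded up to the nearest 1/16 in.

E90XX → F_EXX = 90 ksi.
Total weld length L = 7 in.
Required throat t_e = P × Ω / (0.6 F_EXX × L) = 54.4 × 2.0 / (0.6 × 90 × 7) = 0.2878 in.
Required leg w = t_e / 0.707 = 0.4071 in → use 7/16 in.

w = 7/16 in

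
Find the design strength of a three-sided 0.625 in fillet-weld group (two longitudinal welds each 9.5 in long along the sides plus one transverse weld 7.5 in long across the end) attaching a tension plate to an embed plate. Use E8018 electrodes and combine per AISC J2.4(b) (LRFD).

φR_n ≈ 436 kips

E80XX → F_EXX = 80 ksi.
t_e = 0.707 × 0.625 = 0.4419 in.
R_nwl = 0.6 × 80 × 0.4419 × 19 = 403 kips (longitudinal, 2 welds).
R_nwt = 0.6 × 80 × 0.4419 × 7.5 = 159.1 kips (transverse, base value).
(i) R_nwl + R_nwt = 562.1 kips; (ii) 0.85 R_nwl + 1.5 R_nwt = 581.2 kips.
R_n = max = 581.2 kips [governs: (ii)]; φR_n = 435.9 kips.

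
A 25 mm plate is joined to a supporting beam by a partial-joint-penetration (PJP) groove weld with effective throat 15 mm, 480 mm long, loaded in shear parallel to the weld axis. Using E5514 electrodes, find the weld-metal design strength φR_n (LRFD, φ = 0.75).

E55XX → F_EXX = 550 MPa.
Effective throat (given) t_e = 15 mm.
A_we = 15 × 480 = 7200 mm².
F_nw = 0.6 F_EXX = 330 MPa.
φR_n = 0.75 × 330 × 7200 × 10⁻³ = 1782 kN.

φR_n ≈ 1780 kN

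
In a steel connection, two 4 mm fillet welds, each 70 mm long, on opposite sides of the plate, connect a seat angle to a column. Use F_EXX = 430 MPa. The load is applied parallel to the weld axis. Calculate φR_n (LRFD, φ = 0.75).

φR_n ≈ 76.6 kN

Effective throat t_e = 0.707 × 4 = 2.828 mm.
Total length L = 140 mm; A_we = 2.828 × 140 = 395.9 mm².
F_nw = 0.6 F_EXX = 0.6 × 430 = 258 MPa.
φR_n = 0.75 × 258 × 395.9 × 10⁻³ = 76.61 kN.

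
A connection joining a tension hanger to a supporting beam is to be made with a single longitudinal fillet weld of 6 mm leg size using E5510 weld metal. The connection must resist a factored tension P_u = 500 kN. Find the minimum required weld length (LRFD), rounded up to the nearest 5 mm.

L = 480 mm

E55XX → F_EXX = 550 MPa.
Throat t_e = 0.707 × 6 = 4.242 mm.
φr_n = 0.75 × 0.6 × 550 × 4.242 × 10⁻³ = 1.05 kN/mm.
L_req = P_u / φr_n = 500 / 1.05 = 476.2 mm total.
Round up → use L = 480 mm.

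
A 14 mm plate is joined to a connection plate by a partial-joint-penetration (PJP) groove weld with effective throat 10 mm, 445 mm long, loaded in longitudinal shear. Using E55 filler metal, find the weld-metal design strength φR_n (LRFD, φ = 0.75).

φR_n ≈ 1100 kN

E55XX → F_EXX = 550 MPa.
Effective throat (given) t_e = 10 mm.
A_we = 10 × 445 = 4450 mm².
F_nw = 0.6 F_EXX = 330 MPa.
φR_n = 0.75 × 330 × 4450 × 10⁻³ = 1101 kN.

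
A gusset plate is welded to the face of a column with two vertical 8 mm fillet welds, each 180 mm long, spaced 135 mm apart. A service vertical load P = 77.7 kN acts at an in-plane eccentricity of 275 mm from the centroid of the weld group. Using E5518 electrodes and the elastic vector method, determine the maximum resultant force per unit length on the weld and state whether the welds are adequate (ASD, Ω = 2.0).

f_max ≈ 1060 N/mm; NOT adequate

E55XX → F_EXX = 550 MPa.
Total weld length L_w = 360 mm. Treat welds as unit-width lines.
Polar moment about centroid: J = 2[d³/12 + d(b/2)²] = 2[180³/12 + 180×67.5²] = 2612000 mm³.
Direct shear f_v = P/L_w = 77.7×10³ / 360 = 215.8 N/mm (vertical).
Torsion M = P·e = 77.7×10³ × 275 = 21368000 N·mm.
Critical point at (x, y) = (67.5, 90) from centroid. f_tx = M·y/J = 736.2 N/mm; f_ty = M·x/J = 552.1 N/mm.
Resultant f_max = √[f_tx² + (f_v + f_ty)²] = √[736.2² + (215.8 + 552.1)²] = 1064 N/mm.
Capacity per unit length: r_n/Ω = (1/2.0) × 0.6 × 550 × (0.707 × 8) = 933.2 N/mm.
1064 > 933.2 → NOT adequate.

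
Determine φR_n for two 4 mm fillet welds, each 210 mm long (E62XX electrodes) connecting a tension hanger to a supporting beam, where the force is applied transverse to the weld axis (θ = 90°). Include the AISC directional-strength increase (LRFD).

φR_n ≈ 497 kN

E62XX → F_EXX = 620 MPa.
t_e = 0.707 × 4 = 2.828 mm; A_we = 2.828 × 420 = 1188 mm².
Directional factor: 1.0 + 0.5 sin^1.5(90°) = 1.5.
F_nw = 0.6 × 620 × 1.5 = 558 MPa.
φR_n = 0.75 × 558 × 1188 × 10⁻³ = 497.1 kN.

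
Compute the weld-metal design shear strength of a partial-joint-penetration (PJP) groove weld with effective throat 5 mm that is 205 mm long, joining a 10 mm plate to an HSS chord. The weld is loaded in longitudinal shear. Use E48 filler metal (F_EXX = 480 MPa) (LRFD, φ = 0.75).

φR_n ≈ 221 kN

Effective throat (given) t_e = 5 mm.
A_we = 5 × 205 = 1025 mm².
F_nw = 0.6 F_EXX = 288 MPa.
φR_n = 0.75 × 288 × 1025 × 10⁻³ = 221.4 kN.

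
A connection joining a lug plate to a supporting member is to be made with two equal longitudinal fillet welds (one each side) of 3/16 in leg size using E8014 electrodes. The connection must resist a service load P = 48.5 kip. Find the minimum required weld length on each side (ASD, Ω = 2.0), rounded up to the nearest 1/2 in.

L = 8 in on each side

E80XX → F_EXX = 80 ksi.
Throat t_e = 0.707 × 0.1875 = 0.1326 in.
r_n/Ω = (0.6 × 80 × 0.1326) / 2.0 = 3.181 kip/in.
L_req = P / (r_n/Ω) = 48.5 / 3.181 = 15.24 in total.
Per side: 15.24 / 2 = 7.622 in.
Round up → use L = 8 in on each side.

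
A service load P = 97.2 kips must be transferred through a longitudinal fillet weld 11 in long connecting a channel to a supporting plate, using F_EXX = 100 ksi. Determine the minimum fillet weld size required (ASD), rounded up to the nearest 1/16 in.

w = 7/16 in

Total weld length L = 11 in.
Required throat t_e = P × Ω / (0.6 F_EXX × L) = 97.2 × 2.0 / (0.6 × 100 × 11) = 0.2945 in.
Required leg w = t_e / 0.707 = 0.4166 in → use 7/16 in.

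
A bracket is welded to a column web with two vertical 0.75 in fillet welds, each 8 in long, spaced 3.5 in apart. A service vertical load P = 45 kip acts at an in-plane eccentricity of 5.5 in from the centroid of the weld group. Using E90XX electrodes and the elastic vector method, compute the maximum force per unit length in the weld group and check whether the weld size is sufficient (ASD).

E90XX → F_EXX = 90 ksi.
Total weld length L_w = 16 in. Treat welds as unit-width lines.
Polar moment about centroid: J = 2[d³/12 + d(b/2)²] = 2[8³/12 + 8×1.75²] = 134.3 in³.
Direct shear f_v = P/L_w = 45 / 16 = 2.812 kip/in (vertical).
Torsion M = P·e = 45 × 5.5 = 247.5 kip·in.
Critical point at (x, y) = (1.75, 4) from centroid. f_tx = M·y/J = 7.37 kip/in; f_ty = M·x/J = 3.224 kip/in.
Resultant f_max = √[f_tx² + (f_v + f_ty)²] = √[7.37² + (2.812 + 3.224)²] = 9.527 kip/in.
Capacity per unit length: r_n/Ω = (1/2.0) × 0.6 × 90 × (0.707 × 0.75) = 14.32 kip/in.
9.527 ≤ 14.32 → adequate.

f_max ≈ 9.53 kip/in; adequate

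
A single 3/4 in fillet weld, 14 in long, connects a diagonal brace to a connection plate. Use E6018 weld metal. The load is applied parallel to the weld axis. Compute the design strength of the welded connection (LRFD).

E60XX → F_EXX = 60 ksi.
Effective throat t_e = 0.707 × 0.75 = 0.5302 in.
Total length L = 14 in; A_we = 0.5302 × 14 = 7.423 in².
F_nw = 0.6 F_EXX = 0.6 × 60 = 36 ksi.
φR_n = 0.75 × 36 × 7.423 = 200.4 kips.

φR_n ≈ 200 kips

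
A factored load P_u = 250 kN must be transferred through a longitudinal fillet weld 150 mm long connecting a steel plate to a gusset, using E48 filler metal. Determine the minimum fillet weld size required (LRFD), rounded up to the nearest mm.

E48XX → F_EXX = 480 MPa.
Total weld length L = 150 mm.
Required throat t_e = P_u / (φ × 0.6 F_EXX × L) = 250 / (0.75 × 0.6 × 480 × 150 × 10⁻³) = 7.716 mm.
Required leg w = t_e / 0.707 = 10.91 mm → use 11 mm.

w = 11 mm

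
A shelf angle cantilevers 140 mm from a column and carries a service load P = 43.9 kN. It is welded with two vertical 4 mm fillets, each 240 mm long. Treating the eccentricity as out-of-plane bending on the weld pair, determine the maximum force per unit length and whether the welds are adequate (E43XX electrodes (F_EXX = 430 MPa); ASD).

f_max ≈ 333 N/mm; adequate

L_w = 2 × 240 = 480 mm; section modulus (unit throat) S = 2 × L²/6 = 19200 mm².
Direct shear f_v = P/L_w = 43.9×10³/480 = 91.46 N/mm.
Moment M = P × e = 43.9×10³ × 140 = 6146000 N·mm; bending f_b = M/S = 320.1 N/mm.
f_max = √(f_v² + f_b²) = √(91.46² + 320.1²) = 332.9 N/mm.
r_n/Ω = (1/2.0) × 0.6 × 430 × (0.707 × 4) = 364.8 N/mm → adequate.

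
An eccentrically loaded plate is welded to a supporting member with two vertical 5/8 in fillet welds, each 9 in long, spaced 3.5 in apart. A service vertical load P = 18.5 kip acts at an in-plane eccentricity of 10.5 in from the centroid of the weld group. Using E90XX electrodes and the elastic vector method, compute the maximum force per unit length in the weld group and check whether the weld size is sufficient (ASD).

E90XX → F_EXX = 90 ksi.
Total weld length L_w = 18 in. Treat welds as unit-width lines.
Polar moment about centroid: J = 2[d³/12 + d(b/2)²] = 2[9³/12 + 9×1.75²] = 176.6 in³.
Direct shear f_v = P/L_w = 18.5 / 18 = 1.028 kip/in (vertical).
Torsion M = P·e = 18.5 × 10.5 = 194.25 kip·in.
Critical point at (x, y) = (1.75, 4.5) from centroid. f_tx = M·y/J = 4.949 kip/in; f_ty = M·x/J = 1.925 kip/in.
Resultant f_max = √[f_tx² + (f_v + f_ty)²] = √[4.949² + (1.028 + 1.925)²] = 5.763 kip/in.
Capacity per unit length: r_n/Ω = (1/2.0) × 0.6 × 90 × (0.707 × 0.625) = 11.93 kip/in.
5.763 ≤ 11.93 → adequate.

f_max ≈ 5.76 kip/in; adequate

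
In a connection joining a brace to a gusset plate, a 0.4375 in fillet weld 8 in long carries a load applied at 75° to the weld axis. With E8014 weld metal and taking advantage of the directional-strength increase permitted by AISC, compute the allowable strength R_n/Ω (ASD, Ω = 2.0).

E80XX → F_EXX = 80 ksi.
t_e = 0.707 × 0.4375 = 0.3093 in; A_we = 0.3093 × 8 = 2.474 in².
Directional factor: 1.0 + 0.5 sin^1.5(75°) = 1.475.
F_nw = 0.6 × 80 × 1.475 = 70.78 ksi.
R_n/Ω = (70.78 × 2.474) / 2.0 = 87.58 kips.

R_n/Ω ≈ 87.6 kips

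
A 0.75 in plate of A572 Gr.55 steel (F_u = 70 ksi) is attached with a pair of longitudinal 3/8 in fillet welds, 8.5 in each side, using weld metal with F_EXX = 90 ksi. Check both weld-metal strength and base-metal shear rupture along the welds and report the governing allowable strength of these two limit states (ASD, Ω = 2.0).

t_e = 0.707 × 0.375 = 0.2651 in; L = 17 in.
Weld metal: R_n/Ω = (1/2.0) × 0.6 × 90 × 0.2651 × 17 = 121.7 kips.
Base metal (shear rupture): R_n/Ω = (1/2.0) × 0.6 × 70 × 0.75 × 17 = 267.8 kips.
Governing: weld metal.

R_n/Ω ≈ 122 kips (weld metal governs)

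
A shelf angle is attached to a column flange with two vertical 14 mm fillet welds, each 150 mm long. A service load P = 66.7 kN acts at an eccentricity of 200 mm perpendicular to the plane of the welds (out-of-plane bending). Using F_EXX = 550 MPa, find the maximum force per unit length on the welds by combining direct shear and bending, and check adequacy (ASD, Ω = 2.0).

L_w = 2 × 150 = 300 mm; section modulus (unit throat) S = 2 × L²/6 = 7500 mm².
Direct shear f_v = P/L_w = 66.7×10³/300 = 222.3 N/mm.
Moment M = P × e = 66.7×10³ × 200 = 13340000 N·mm; bending f_b = M/S = 1779 N/mm.
f_max = √(f_v² + f_b²) = √(222.3² + 1779²) = 1793 N/mm.
r_n/Ω = (1/2.0) × 0.6 × 550 × (0.707 × 14) = 1633 N/mm → NOT adequate.

f_max ≈ 1790 N/mm; NOT adequate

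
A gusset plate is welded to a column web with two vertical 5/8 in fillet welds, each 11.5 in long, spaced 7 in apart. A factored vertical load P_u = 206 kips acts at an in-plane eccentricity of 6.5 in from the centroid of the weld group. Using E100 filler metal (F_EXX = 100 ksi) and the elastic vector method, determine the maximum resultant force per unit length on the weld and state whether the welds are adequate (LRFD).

f_max ≈ 22.8 kip/in; NOT adequate

Total weld length L_w = 23 in. Treat welds as unit-width lines.
Polar moment about centroid: J = 2[d³/12 + d(b/2)²] = 2[11.5³/12 + 11.5×3.5²] = 535.2 in³.
Direct shear f_v = P/L_w = 206 / 23 = 8.957 kip/in (vertical).
Torsion M = P·e = 206 × 6.5 = 1339 kip·in.
Critical point at (x, y) = (3.5, 5.75) from centroid. f_tx = M·y/J = 14.38 kip/in; f_ty = M·x/J = 8.756 kip/in.
Resultant f_max = √[f_tx² + (f_v + f_ty)²] = √[14.38² + (8.957 + 8.756)²] = 22.82 kip/in.
Capacity per unit length: φr_n = 0.75 × 0.6 × 100 × (0.707 × 0.625) = 19.88 kip/in.
22.82 > 19.88 → NOT adequate.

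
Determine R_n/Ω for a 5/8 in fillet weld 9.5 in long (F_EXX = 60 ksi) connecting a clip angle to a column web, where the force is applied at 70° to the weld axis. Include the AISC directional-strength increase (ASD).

R_n/Ω ≈ 110 kip

t_e = 0.707 × 0.625 = 0.4419 in; A_we = 0.4419 × 9.5 = 4.198 in².
Directional factor: 1.0 + 0.5 sin^1.5(70°) = 1.455.
F_nw = 0.6 × 60 × 1.455 = 52.4 ksi.
R_n/Ω = (52.4 × 4.198) / 2.0 = 110 kip.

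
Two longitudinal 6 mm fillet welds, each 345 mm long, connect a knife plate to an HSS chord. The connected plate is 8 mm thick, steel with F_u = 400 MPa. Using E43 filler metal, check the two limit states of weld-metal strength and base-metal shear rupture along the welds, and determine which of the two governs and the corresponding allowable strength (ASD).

R_n/Ω ≈ 378 kN (weld metal governs)

E43XX → F_EXX = 430 MPa.
t_e = 0.707 × 6 = 4.242 mm; L = 690 mm.
Weld metal: R_n/Ω = (1/2.0) × 0.6 × 430 × 4.242 × 690 × 10⁻³ = 377.6 kN.
Base metal (shear rupture): R_n/Ω = (1/2.0) × 0.6 × 400 × 8 × 690 × 10⁻³ = 662.4 kN.
Governing: weld metal.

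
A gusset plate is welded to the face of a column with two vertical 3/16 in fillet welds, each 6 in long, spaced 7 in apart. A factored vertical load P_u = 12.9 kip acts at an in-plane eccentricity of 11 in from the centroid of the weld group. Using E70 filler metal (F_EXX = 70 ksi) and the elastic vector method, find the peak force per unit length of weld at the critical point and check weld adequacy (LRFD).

Total weld length L_w = 12 in. Treat welds as unit-width lines.
Polar moment about centroid: J = 2[d³/12 + d(b/2)²] = 2[6³/12 + 6×3.5²] = 183 in³.
Direct shear f_v = P/L_w = 12.9 / 12 = 1.075 kip/in (vertical).
Torsion M = P·e = 12.9 × 11 = 141.9 kip·in.
Critical point at (x, y) = (3.5, 3) from centroid. f_tx = M·y/J = 2.326 kip/in; f_ty = M·x/J = 2.714 kip/in.
Resultant f_max = √[f_tx² + (f_v + f_ty)²] = √[2.326² + (1.075 + 2.714)²] = 4.446 kip/in.
Capacity per unit length: φr_n = 0.75 × 0.6 × 70 × (0.707 × 0.1875) = 4.176 kip/in.
4.446 > 4.176 → NOT adequate.

f_max ≈ 4.45 kip/in; NOT adequate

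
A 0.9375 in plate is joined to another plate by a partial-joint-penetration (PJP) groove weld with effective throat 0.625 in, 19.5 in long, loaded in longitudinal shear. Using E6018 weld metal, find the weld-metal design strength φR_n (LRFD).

φR_n ≈ 329 kips

E60XX → F_EXX = 60 ksi.
Effective throat (given) t_e = 0.625 in.
A_we = 0.625 × 19.5 = 12.19 in².
F_nw = 0.6 F_EXX = 36 ksi.
φR_n = 0.75 × 36 × 12.19 = 329.1 kips.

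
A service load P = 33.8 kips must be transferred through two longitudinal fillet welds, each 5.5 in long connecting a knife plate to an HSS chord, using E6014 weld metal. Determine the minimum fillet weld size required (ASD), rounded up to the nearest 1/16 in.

E60XX → F_EXX = 60 ksi.
Total weld length L = 11 in.
Required throat t_e = P × Ω / (0.6 F_EXX × L) = 33.8 × 2.0 / (0.6 × 60 × 11) = 0.1707 in.
Required leg w = t_e / 0.707 = 0.2415 in → use 1/4 in.

w = 1/4 in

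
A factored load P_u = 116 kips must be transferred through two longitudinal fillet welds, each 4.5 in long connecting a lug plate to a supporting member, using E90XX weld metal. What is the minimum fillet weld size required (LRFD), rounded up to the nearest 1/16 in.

E90XX → F_EXX = 90 ksi.
Total weld length L = 9 in.
Required throat t_e = P_u / (φ × 0.6 F_EXX × L) = 116 / (0.75 × 0.6 × 90 × 9) = 0.3182 in.
Required leg w = t_e / 0.707 = 0.4501 in → use 1/2 in.

w = 1/2 in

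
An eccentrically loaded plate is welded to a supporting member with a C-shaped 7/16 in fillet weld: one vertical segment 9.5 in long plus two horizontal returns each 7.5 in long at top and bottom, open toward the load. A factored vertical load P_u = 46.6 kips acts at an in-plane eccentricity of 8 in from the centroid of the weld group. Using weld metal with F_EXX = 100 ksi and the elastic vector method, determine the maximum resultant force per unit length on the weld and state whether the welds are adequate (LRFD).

Total weld length L_w = 24.5 in. Treat welds as unit-width lines.
Centroid: x̄ = 2×7.5×3.75 / 24.5 = 2.296 in from the vertical weld.
Polar moment about centroid: J = I_x + I_y = [9.5³/12 + 2×7.5×4.75²] + [9.5×2.296² + 2(7.5³/12 + 7.5×1.454²)] = 562 in³.
Direct shear f_v = P/L_w = 46.6 / 24.5 = 1.902 kip/in (vertical).
Torsion M = P·e = 46.6 × 8 = 372.8 kip·in.
Critical point at (x, y) = (5.204, 4.75) from centroid. f_tx = M·y/J = 3.151 kip/in; f_ty = M·x/J = 3.452 kip/in.
Resultant f_max = √[f_tx² + (f_v + f_ty)²] = √[3.151² + (1.902 + 3.452)²] = 6.213 kip/in.
Capacity per unit length: φr_n = 0.75 × 0.6 × 100 × (0.707 × 0.4375) = 13.92 kip/in.
6.213 ≤ 13.92 → adequate.

f_max ≈ 6.21 kip/in; adequate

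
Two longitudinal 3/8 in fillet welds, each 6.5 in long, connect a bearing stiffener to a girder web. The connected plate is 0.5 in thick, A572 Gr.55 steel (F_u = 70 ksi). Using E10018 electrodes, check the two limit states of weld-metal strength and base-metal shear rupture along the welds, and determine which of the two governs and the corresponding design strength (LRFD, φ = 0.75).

φR_n ≈ 155 kips (weld metal governs)

E100XX → F_EXX = 100 ksi.
t_e = 0.707 × 0.375 = 0.2651 in; L = 13 in.
Weld metal: φR_n = 0.75 × 0.6 × 100 × 0.2651 × 13 = 155.1 kips.
Base metal (shear rupture): φR_n = 0.75 × 0.6 × 70 × 0.5 × 13 = 204.8 kips.
Governing: weld metal.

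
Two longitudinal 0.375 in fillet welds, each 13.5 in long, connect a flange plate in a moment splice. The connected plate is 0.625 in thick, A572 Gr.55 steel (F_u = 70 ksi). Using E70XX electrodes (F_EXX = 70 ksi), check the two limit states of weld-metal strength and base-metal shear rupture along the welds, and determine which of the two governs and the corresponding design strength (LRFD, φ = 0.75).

φR_n ≈ 225 kips (weld metal governs)

t_e = 0.707 × 0.375 = 0.2651 in; L = 27 in.
Weld metal: φR_n = 0.75 × 0.6 × 70 × 0.2651 × 27 = 225.5 kips.
Base metal (shear rupture): φR_n = 0.75 × 0.6 × 70 × 0.625 × 27 = 531.6 kips.
Governing: weld metal.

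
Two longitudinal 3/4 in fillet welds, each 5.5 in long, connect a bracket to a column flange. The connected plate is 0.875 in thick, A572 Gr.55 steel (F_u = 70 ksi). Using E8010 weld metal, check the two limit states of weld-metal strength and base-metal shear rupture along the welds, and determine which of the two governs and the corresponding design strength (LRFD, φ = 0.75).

φR_n ≈ 210 kip (weld metal governs)

E80XX → F_EXX = 80 ksi.
t_e = 0.707 × 0.75 = 0.5302 in; L = 11 in.
Weld metal: φR_n = 0.75 × 0.6 × 80 × 0.5302 × 11 = 210 kip.
Base metal (shear rupture): φR_n = 0.75 × 0.6 × 70 × 0.875 × 11 = 303.2 kip.
Governing: weld metal.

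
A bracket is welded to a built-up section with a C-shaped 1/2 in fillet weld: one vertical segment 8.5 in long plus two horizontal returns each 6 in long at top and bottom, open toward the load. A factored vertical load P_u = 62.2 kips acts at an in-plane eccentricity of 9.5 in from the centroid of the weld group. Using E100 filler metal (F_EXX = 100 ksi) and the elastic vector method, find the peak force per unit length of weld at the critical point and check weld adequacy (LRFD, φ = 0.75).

Total weld length L_w = 20.5 in. Treat welds as unit-width lines.
Centroid: x̄ = 2×6×3 / 20.5 = 1.756 in from the vertical weld.
Polar moment about centroid: J = I_x + I_y = [8.5³/12 + 2×6×4.25²] + [8.5×1.756² + 2(6³/12 + 6×1.244²)] = 348.7 in³.
Direct shear f_v = P/L_w = 62.2 / 20.5 = 3.034 kip/in (vertical).
Torsion M = P·e = 62.2 × 9.5 = 590.9 kip·in.
Critical point at (x, y) = (4.244, 4.25) from centroid. f_tx = M·y/J = 7.202 kip/in; f_ty = M·x/J = 7.191 kip/in.
Resultant f_max = √[f_tx² + (f_v + f_ty)²] = √[7.202² + (3.034 + 7.191)²] = 12.51 kip/in.
Capacity per unit length: φr_n = 0.75 × 0.6 × 100 × (0.707 × 0.5) = 15.91 kip/in.
12.51 ≤ 15.91 → adequate.

f_max ≈ 12.5 kip/in; adequate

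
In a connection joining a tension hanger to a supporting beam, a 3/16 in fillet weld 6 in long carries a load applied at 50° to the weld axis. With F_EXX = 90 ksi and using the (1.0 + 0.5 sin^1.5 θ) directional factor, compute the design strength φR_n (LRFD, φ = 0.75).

φR_n ≈ 43 kips

t_e = 0.707 × 0.1875 = 0.1326 in; A_we = 0.1326 × 6 = 0.7954 in².
Directional factor: 1.0 + 0.5 sin^1.5(50°) = 1.335.
F_nw = 0.6 × 90 × 1.335 = 72.1 ksi.
φR_n = 0.75 × 72.1 × 0.7954 = 43.01 kips.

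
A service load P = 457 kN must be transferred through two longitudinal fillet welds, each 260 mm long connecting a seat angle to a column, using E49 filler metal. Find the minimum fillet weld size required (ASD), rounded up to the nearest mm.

w = 9 mm

E49XX → F_EXX = 490 MPa.
Total weld length L = 520 mm.
Required throat t_e = P × Ω / (0.6 F_EXX × L) = 457 × 2.0 / (0.6 × 490 × 520 × 10⁻³) = 5.979 mm.
Required leg w = t_e / 0.707 = 8.456 mm → use 9 mm.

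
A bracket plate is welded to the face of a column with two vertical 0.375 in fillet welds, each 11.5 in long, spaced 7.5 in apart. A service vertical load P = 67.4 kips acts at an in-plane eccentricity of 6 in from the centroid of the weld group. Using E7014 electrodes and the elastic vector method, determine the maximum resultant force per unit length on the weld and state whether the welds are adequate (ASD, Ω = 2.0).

f_max ≈ 6.87 kip/in; NOT adequate

E70XX → F_EXX = 70 ksi.
Total weld length L_w = 23 in. Treat welds as unit-width lines.
Polar moment about centroid: J = 2[d³/12 + d(b/2)²] = 2[11.5³/12 + 11.5×3.75²] = 576.9 in³.
Direct shear f_v = P/L_w = 67.4 / 23 = 2.93 kip/in (vertical).
Torsion M = P·e = 67.4 × 6 = 404.4 kip·in.
Critical point at (x, y) = (3.75, 5.75) from centroid. f_tx = M·y/J = 4.031 kip/in; f_ty = M·x/J = 2.629 kip/in.
Resultant f_max = √[f_tx² + (f_v + f_ty)²] = √[4.031² + (2.93 + 2.629)²] = 6.866 kip/in.
Capacity per unit length: r_n/Ω = (1/2.0) × 0.6 × 70 × (0.707 × 0.375) = 5.568 kip/in.
6.866 > 5.568 → NOT adequate.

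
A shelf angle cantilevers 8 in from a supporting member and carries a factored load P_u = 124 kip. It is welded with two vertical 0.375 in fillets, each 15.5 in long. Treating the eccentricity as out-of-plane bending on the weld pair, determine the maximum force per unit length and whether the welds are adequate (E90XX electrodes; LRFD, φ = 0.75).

E90XX → F_EXX = 90 ksi.
L_w = 2 × 15.5 = 31 in; section modulus (unit throat) S = 2 × L²/6 = 80.08 in².
Direct shear f_v = P/L_w = 124/31 = 4 kip/in.
Moment M = P × e = 124 × 8 = 992 kip·in; bending f_b = M/S = 12.39 kip/in.
f_max = √(f_v² + f_b²) = √(4² + 12.39²) = 13.02 kip/in.
φr_n = 0.75 × 0.6 × 90 × (0.707 × 0.375) = 10.74 kip/in → NOT adequate.

f_max ≈ 13 kip/in; NOT adequate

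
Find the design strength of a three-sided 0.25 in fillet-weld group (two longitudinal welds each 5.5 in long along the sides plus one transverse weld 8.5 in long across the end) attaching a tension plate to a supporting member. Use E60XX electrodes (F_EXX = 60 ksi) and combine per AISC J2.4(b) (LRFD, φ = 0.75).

φR_n ≈ 105 kip

t_e = 0.707 × 0.25 = 0.1767 in.
R_nwl = 0.6 × 60 × 0.1767 × 11 = 69.99 kip (longitudinal, 2 welds).
R_nwt = 0.6 × 60 × 0.1767 × 8.5 = 54.09 kip (transverse, base value).
(i) R_nwl + R_nwt = 124.1 kip; (ii) 0.85 R_nwl + 1.5 R_nwt = 140.6 kip.
R_n = max = 140.6 kip [governs: (ii)]; φR_n = 105.5 kip.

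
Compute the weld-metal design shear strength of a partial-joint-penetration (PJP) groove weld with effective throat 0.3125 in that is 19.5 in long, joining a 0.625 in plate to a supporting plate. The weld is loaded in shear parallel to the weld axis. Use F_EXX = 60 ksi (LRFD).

φR_n ≈ 165 kips

Effective throat (given) t_e = 0.3125 in.
A_we = 0.3125 × 19.5 = 6.094 in².
F_nw = 0.6 F_EXX = 36 ksi.
φR_n = 0.75 × 36 × 6.094 = 164.5 kips.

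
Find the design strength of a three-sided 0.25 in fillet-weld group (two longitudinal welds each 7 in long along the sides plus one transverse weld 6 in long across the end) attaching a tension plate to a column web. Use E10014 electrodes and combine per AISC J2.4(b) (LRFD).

φR_n ≈ 166 kip

E100XX → F_EXX = 100 ksi.
t_e = 0.707 × 0.25 = 0.1767 in.
R_nwl = 0.6 × 100 × 0.1767 × 14 = 148.5 kip (longitudinal, 2 welds).
R_nwt = 0.6 × 100 × 0.1767 × 6 = 63.63 kip (transverse, base value).
(i) R_nwl + R_nwt = 212.1 kip; (ii) 0.85 R_nwl + 1.5 R_nwt = 221.6 kip.
R_n = max = 221.6 kip [governs: (ii)]; φR_n = 166.2 kip.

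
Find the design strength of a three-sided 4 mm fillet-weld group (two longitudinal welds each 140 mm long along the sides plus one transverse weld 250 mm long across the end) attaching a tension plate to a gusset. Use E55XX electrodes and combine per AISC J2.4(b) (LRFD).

φR_n ≈ 429 kN

E55XX → F_EXX = 550 MPa.
t_e = 0.707 × 4 = 2.828 mm.
R_nwl = 0.6 × 550 × 2.828 × 280 × 10⁻³ = 261.3 kN (longitudinal, 2 welds).
R_nwt = 0.6 × 550 × 2.828 × 250 × 10⁻³ = 233.3 kN (transverse, base value).
(i) R_nwl + R_nwt = 494.6 kN; (ii) 0.85 R_nwl + 1.5 R_nwt = 572.1 kN.
R_n = max = 572.1 kN [governs: (ii)]; φR_n = 429.1 kN.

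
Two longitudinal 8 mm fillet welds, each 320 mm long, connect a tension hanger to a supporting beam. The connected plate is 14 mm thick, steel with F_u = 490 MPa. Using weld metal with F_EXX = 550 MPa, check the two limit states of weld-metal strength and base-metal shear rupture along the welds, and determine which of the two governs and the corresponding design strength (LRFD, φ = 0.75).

t_e = 0.707 × 8 = 5.656 mm; L = 640 mm.
Weld metal: φR_n = 0.75 × 0.6 × 550 × 5.656 × 640 × 10⁻³ = 895.9 kN.
Base metal (shear rupture): φR_n = 0.75 × 0.6 × 490 × 14 × 640 × 10⁻³ = 1976 kN.
Governing: weld metal.

φR_n ≈ 896 kN (weld metal governs)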